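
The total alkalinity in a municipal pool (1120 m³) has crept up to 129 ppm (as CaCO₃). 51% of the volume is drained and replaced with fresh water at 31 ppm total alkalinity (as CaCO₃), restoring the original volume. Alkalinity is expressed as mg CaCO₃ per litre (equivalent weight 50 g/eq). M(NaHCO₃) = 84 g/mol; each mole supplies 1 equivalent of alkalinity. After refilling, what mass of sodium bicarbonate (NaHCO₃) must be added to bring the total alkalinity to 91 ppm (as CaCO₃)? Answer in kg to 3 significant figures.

Volume: 1120 m³ = 1,120,000 L.
After draining 51% and refilling: 129 × 0.49 + 31 × 0.51 = 79.02 ppm.
Deficit to target: 91 − 79.02 = 11.98 mg/L.
As CaCO₃: 11.98 mg/L × 1,120,000 L = 13,420 g; ÷ 50 g/eq ÷ 1 = 268.4 mol NaHCO₃.
Mass: 268.4 × 84 = 22,540 g.

22.5 kg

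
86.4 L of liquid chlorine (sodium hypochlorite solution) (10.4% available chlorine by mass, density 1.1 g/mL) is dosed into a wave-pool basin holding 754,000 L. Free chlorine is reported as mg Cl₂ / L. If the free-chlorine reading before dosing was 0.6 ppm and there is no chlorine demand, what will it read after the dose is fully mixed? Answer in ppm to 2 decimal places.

Mass of solution: 86.4 L × 1000 mL/L × 1.1 g/mL = 95,040 g.
Available chlorine delivered: 95,040 g × 0.104 = 9884 g as Cl₂.
Concentration rise: 9884 g / 754,000 L = 13.11 mg/L = 13.11 ppm.
Final FC: 0.6 + 13.11 = 13.71 ppm.

13.71 ppm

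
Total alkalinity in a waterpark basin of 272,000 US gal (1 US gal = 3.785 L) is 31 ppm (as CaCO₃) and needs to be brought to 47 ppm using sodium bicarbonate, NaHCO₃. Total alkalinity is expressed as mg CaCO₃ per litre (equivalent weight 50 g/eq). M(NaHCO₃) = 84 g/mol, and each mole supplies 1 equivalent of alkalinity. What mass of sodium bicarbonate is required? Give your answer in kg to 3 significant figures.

Volume: 272,000 US gal × 3.785 L/gal = 1,029,520 L.
Alkalinity to add: (47 − 31) = 16 mg/L as CaCO₃ × 1,029,520 L = 16,470 g as CaCO₃.
Equivalents: 16,470 g ÷ 50 g/eq = 329.4 eq.
NaHCO₃ supplies 1 eq per mole → 329.4 mol.
Mass: 329.4 mol × 84 g/mol = 27,670 g.

27.7 kg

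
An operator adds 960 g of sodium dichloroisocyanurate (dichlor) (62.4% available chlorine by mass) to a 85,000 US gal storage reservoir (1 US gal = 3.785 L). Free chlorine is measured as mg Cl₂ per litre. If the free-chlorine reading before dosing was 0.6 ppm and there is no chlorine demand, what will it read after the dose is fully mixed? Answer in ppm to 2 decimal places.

Volume: 85,000 US gal × 3.785 L/gal = 321,725 L.
Available chlorine delivered: 960 g × 0.624 = 599 g as Cl₂.
Concentration rise: 599 g / 321,725 L = 1.862 mg/L = 1.86 ppm.
Final FC: 0.6 + 1.86 = 2.46 ppm.

2.46 ppm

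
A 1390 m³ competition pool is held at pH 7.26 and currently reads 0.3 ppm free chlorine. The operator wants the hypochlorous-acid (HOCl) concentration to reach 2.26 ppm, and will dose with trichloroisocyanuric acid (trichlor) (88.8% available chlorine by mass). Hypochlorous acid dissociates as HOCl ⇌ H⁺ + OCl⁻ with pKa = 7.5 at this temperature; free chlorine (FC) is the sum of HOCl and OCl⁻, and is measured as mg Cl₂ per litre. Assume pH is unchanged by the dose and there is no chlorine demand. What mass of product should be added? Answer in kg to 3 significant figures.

5.10 kg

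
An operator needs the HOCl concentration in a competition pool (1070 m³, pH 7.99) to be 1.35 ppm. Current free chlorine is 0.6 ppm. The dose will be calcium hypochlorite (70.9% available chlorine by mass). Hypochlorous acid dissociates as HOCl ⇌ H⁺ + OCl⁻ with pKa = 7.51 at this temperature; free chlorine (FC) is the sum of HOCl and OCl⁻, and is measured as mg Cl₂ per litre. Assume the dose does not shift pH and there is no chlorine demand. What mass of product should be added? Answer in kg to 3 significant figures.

7.28 kg

Volume: 1070 m³ = 1,070,000 L.
[OCl⁻]/[HOCl] = 10^(pH − pKa) = 10^(7.99 − 7.51) = 3.02; fraction as HOCl = 1/(1 + 3.02) = 0.2488.
Free chlorine required for 1.35 ppm HOCl: 1.35 / 0.2488 = 5.427 ppm.
FC to add: 5.427 − 0.6 = 4.827 mg/L as Cl₂.
Cl₂ equivalent: 4.827 mg/L × 1,070,000 L = 5165 g.
Product at 70.9% available Cl: 5165 / 0.709 = 7285 g.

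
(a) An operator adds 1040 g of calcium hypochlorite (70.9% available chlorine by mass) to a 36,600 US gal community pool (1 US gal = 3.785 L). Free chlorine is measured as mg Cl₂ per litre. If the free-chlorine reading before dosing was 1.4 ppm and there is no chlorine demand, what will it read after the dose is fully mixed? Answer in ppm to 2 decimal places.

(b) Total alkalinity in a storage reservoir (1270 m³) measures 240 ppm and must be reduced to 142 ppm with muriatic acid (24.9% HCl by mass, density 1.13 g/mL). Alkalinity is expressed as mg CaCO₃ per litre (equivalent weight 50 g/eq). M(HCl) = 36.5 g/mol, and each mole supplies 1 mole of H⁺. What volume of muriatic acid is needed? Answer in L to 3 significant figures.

(a) Volume: 36,600 US gal × 3.785 L/gal = 138,531 L.
(a) Available chlorine delivered: 1040 g × 0.709 = 737.4 g as Cl₂.
(a) Concentration rise: 737.4 g / 138,531 L = 5.323 mg/L = 5.32 ppm.
(a) Final FC: 1.4 + 5.32 = 6.72 ppm.

(b) Volume: 1270 m³ = 1,270,000 L.
(b) Alkalinity to neutralize: (240 − 142) = 98 mg/L as CaCO₃ × 1,270,000 L = 124,500 g as CaCO₃.
(b) Equivalents of H⁺ required: 124,500 ÷ 50 g/eq = 2489 eq = 2489 mol HCl.
(b) Mass of HCl: 2489 × 36.5 = 90,860 g.
(b) Mass of 24.9% solution: 90,860 / 0.249 = 364,900 g.
(b) Volume: 364,900 g ÷ 1.13 g/mL = 322,900 mL.

(a) 6.72 ppm; (b) 323 L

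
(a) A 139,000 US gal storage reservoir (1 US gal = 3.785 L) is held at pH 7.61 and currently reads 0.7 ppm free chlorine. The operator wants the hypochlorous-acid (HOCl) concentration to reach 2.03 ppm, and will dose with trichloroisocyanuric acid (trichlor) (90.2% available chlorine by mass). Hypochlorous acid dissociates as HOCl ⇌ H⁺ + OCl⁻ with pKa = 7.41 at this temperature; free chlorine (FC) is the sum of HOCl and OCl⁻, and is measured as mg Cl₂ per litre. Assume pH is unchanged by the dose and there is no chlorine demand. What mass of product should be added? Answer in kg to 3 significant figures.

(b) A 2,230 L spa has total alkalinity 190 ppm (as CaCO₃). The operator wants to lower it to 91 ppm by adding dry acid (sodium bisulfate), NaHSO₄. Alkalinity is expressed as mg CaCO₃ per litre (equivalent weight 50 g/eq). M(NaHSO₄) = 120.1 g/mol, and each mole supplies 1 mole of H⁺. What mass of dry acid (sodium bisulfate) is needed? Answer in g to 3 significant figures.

(a) Volume: 139,000 US gal × 3.785 L/gal = 526,115 L.
(a) [OCl⁻]/[HOCl] = 10^(pH − pKa) = 10^(7.61 − 7.41) = 1.585; fraction as HOCl = 1/(1 + 1.585) = 0.3869.
(a) Free chlorine required for 2.03 ppm HOCl: 2.03 / 0.3869 = 5.247 ppm.
(a) FC to add: 5.247 − 0.7 = 4.547 mg/L as Cl₂.
(a) Cl₂ equivalent: 4.547 mg/L × 526,115 L = 2392 g.
(a) Product at 90.2% available Cl: 2392 / 0.902 = 2652 g.

(b) Alkalinity to neutralize: (190 − 91) = 99 mg/L as CaCO₃ × 2,230 L = 220.8 g as CaCO₃.
(b) Equivalents of H⁺ required: 220.8 ÷ 50 g/eq = 4.415 eq = 4.415 mol NaHSO₄.
(b) Mass of NaHSO₄: 4.415 × 120.1 = 530.3 g.

(a) 2.65 kg; (b) 530 g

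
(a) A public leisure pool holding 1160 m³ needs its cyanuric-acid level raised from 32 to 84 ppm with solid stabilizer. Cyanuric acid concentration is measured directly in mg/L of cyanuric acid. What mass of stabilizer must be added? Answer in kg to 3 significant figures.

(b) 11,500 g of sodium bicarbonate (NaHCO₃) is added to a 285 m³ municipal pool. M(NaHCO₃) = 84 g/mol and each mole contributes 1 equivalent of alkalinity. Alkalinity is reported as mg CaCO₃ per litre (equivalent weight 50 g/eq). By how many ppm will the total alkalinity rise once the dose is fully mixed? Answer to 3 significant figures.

(a) Volume: 1160 m³ = 1,160,000 L.
(a) CYA to add: (84 − 32) = 52 mg/L × 1,160,000 L = 60,320 g cyanuric acid.

(b) Volume: 285 m³ = 285,000 L.
(b) Moles of NaHCO₃: 11,500 g ÷ 84 g/mol = 136.9 mol → 136.9 eq of alkalinity.
(b) As CaCO₃: 136.9 eq × 50 g/eq = 6845 g.
(b) Rise: 6845 g / 285,000 L × 1000 = 24.02 mg/L.

(a) 60.3 kg; (b) 24.0 ppm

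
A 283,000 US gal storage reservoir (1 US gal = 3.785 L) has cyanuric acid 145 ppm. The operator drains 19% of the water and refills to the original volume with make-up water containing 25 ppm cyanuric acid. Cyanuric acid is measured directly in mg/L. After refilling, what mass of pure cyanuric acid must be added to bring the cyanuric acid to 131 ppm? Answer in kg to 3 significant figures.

9.43 kg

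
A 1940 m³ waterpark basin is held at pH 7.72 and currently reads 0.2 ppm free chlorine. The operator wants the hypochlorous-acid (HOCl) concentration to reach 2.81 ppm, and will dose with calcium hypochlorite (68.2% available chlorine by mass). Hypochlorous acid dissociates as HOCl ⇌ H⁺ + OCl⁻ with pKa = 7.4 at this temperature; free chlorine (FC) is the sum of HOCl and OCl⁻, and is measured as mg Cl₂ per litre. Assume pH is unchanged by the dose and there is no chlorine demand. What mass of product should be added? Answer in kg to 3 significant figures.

Volume: 1940 m³ = 1,940,000 L.
[OCl⁻]/[HOCl] = 10^(pH − pKa) = 10^(7.72 − 7.4) = 2.089; fraction as HOCl = 1/(1 + 2.089) = 0.3237.
Free chlorine required for 2.81 ppm HOCl: 2.81 / 0.3237 = 8.681 ppm.
FC to add: 8.681 − 0.2 = 8.481 mg/L as Cl₂.
Cl₂ equivalent: 8.481 mg/L × 1,940,000 L = 16,450 g.
Product at 68.2% available Cl: 16,450 / 0.682 = 24,120 g.

24.1 kg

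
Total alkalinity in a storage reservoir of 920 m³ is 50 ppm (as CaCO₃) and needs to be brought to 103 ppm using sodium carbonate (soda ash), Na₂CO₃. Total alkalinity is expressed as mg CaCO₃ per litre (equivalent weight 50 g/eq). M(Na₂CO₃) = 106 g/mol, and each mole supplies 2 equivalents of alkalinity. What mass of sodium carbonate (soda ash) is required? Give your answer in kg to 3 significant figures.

Volume: 920 m³ = 920,000 L.
Alkalinity to add: (103 − 50) = 53 mg/L as CaCO₃ × 920,000 L = 48,760 g as CaCO₃.
Equivalents: 48,760 g ÷ 50 g/eq = 975.2 eq.
Each mole of Na₂CO₃ supplies 2 eq, so 975.2 / 2 = 487.6 mol.
Mass: 487.6 mol × 106 g/mol = 51,690 g.

51.7 kg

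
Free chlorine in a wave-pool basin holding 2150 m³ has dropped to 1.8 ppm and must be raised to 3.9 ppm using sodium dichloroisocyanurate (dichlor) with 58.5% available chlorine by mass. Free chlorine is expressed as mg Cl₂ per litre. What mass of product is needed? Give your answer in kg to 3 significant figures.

Volume: 2150 m³ = 2,150,000 L.
Chlorine deficit: 3.9 − 1.8 = 2.1 ppm = 2.1 mg/L as Cl₂.
Cl₂ equivalent needed: 2.1 mg/L × 2,150,000 L = 4,515,000 mg = 4515 g.
Product at 58.5% available chlorine: 4515 / 0.585 = 7718 g.

7.72 kg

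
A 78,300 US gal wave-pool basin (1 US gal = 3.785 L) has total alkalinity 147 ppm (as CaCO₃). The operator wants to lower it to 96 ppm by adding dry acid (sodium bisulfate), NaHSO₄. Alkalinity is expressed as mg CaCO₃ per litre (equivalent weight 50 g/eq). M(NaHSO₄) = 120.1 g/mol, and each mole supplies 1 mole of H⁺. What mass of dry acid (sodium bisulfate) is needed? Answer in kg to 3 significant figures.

36.3 kg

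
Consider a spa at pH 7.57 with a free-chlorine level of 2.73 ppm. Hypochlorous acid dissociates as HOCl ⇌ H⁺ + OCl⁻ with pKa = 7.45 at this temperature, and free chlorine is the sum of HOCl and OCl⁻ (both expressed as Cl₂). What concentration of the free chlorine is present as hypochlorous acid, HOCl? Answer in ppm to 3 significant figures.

[OCl⁻]/[HOCl] = 10^(pH − pKa) = 10^(7.57 − 7.45) = 10^0.12 = 1.318.
Fraction as HOCl = 1 / (1 + 1.318) = 0.4314.
HOCl = 0.4314 × 2.73 ppm = 1.178 ppm.

1.18 ppm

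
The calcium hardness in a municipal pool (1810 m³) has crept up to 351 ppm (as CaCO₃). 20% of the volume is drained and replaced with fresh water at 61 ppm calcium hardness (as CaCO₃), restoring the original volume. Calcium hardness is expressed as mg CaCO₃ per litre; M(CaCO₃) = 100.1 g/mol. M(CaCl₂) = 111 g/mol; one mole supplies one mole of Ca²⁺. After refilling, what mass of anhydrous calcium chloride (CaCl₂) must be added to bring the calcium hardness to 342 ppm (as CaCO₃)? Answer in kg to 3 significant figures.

Volume: 1810 m³ = 1,810,000 L.
After draining 20% and refilling: 351 × 0.80 + 61 × 0.20 = 293 ppm.
Deficit to target: 342 − 293 = 49 mg/L.
As CaCO₃: 49 mg/L × 1,810,000 L = 88,690 g; ÷ 100.1 = 886 mol Ca²⁺.
Mass: 886 × 111 = 98,350 g.

98.3 kg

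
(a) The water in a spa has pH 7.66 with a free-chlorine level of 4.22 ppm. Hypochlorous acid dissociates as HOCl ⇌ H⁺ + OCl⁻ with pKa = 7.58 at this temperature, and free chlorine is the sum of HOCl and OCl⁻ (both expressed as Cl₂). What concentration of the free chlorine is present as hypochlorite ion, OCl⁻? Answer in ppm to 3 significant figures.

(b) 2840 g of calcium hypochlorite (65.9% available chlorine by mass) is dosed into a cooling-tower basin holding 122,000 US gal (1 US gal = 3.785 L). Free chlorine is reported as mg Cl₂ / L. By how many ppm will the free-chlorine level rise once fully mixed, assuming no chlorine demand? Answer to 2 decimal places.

(a) [OCl⁻]/[HOCl] = 10^(pH − pKa) = 10^(7.66 − 7.58) = 10^0.08 = 1.202.
(a) Fraction as HOCl = 1 / (1 + 1.202) = 0.4541.
(a) OCl⁻ = (1 − 0.4541) × 4.22 ppm = 2.304 ppm.

(b) Volume: 122,000 US gal × 3.785 L/gal = 461,770 L.
(b) Available chlorine delivered: 2840 g × 0.659 = 1872 g as Cl₂.
(b) Concentration rise: 1872 g / 461,770 L = 4.053 mg/L = 4.05 ppm.

(a) 2.30 ppm; (b) 4.05 ppm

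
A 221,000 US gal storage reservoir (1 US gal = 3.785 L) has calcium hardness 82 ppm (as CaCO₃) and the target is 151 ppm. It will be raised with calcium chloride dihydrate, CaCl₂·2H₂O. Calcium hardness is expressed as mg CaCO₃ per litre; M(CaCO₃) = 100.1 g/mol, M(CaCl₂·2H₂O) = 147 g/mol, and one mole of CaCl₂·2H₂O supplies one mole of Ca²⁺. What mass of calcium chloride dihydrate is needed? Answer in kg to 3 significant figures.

Volume: 221,000 US gal × 3.785 L/gal = 836,485 L.
Hardness to add: (151 − 82) = 69 mg/L as CaCO₃ × 836,485 L = 57,720 g as CaCO₃.
Moles of Ca²⁺ (1 mol Ca²⁺ ≡ 1 mol CaCO₃): 57,720 / 100.1 g/mol = 576.6 mol.
Mass of CaCl₂·2H₂O: 576.6 × 147 = 84,760 g.

84.8 kg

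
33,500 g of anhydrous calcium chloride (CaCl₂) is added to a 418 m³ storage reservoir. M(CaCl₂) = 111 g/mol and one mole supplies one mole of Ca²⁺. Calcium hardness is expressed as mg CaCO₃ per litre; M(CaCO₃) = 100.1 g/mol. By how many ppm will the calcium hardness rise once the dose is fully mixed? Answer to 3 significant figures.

Volume: 418 m³ = 418,000 L.
Moles of Ca²⁺: 33,500 g ÷ 111 g/mol = 301.8 mol.
As CaCO₃: 301.8 mol × 100.1 g/mol = 30,210 g.
Rise: 30,210 g / 418,000 L × 1000 = 72.27 mg/L.

72.3 ppm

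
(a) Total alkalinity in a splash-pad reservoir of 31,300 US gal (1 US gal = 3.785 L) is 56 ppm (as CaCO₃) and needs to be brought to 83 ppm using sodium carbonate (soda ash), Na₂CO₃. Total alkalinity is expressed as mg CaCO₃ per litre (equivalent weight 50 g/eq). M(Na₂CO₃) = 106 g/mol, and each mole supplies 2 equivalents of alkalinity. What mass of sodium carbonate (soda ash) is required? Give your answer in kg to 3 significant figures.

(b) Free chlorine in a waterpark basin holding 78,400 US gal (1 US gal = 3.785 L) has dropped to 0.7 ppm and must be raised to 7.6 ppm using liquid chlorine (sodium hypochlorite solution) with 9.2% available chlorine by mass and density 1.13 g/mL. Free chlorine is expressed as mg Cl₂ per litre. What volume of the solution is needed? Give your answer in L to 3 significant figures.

(a) 3.39 kg; (b) 19.7 L

(a) Volume: 31,300 US gal × 3.785 L/gal = 118,470 L.
(a) Alkalinity to add: (83 − 56) = 27 mg/L as CaCO₃ × 118,470 L = 3199 g as CaCO₃.
(a) Equivalents: 3199 g ÷ 50 g/eq = 63.97 eq.
(a) Each mole of Na₂CO₃ supplies 2 eq, so 63.97 / 2 = 31.99 mol.
(a) Mass: 31.99 mol × 106 g/mol = 3391 g.

(b) Volume: 78,400 US gal × 3.785 L/gal = 296,744 L.
(b) Chlorine deficit: 7.6 − 0.7 = 6.9 ppm = 6.9 mg/L as Cl₂.
(b) Cl₂ equivalent needed: 6.9 mg/L × 296,744 L = 2,048,000 mg = 2048 g.
(b) Product at 9.2% available chlorine: 2048 / 0.092 = 22,260 g.
(b) Volume at density 1.13 g/mL: 22,260 g ÷ 1.13 g/mL = 19,700 mL.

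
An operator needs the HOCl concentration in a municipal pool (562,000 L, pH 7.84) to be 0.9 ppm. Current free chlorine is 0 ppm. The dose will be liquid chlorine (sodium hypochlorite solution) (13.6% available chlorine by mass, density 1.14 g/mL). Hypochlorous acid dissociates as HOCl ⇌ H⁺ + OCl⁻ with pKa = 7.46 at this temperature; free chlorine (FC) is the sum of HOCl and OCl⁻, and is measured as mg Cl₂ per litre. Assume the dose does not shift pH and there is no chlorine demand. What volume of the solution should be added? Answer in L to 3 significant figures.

11.1 L

[OCl⁻]/[HOCl] = 10^(pH − pKa) = 10^(7.84 − 7.46) = 2.399; fraction as HOCl = 1/(1 + 2.399) = 0.2942.
Free chlorine required for 0.9 ppm HOCl: 0.9 / 0.2942 = 3.059 ppm.
FC to add: 3.059 − 0 = 3.059 mg/L as Cl₂.
Cl₂ equivalent: 3.059 mg/L × 562,000 L = 1719 g.
Product at 13.6% available Cl: 1719 / 0.136 = 12,640 g.
Volume: 12,640 g ÷ 1.14 g/mL = 11,090 mL.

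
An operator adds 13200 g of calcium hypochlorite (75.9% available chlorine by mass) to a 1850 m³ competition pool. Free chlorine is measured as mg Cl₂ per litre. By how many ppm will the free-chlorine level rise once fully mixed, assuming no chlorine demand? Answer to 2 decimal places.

5.42 ppm

Volume: 1850 m³ = 1,850,000 L.
Available chlorine delivered: 13,200 g × 0.759 = 10,020 g as Cl₂.
Concentration rise: 10,020 g / 1,850,000 L = 5.416 mg/L = 5.42 ppm.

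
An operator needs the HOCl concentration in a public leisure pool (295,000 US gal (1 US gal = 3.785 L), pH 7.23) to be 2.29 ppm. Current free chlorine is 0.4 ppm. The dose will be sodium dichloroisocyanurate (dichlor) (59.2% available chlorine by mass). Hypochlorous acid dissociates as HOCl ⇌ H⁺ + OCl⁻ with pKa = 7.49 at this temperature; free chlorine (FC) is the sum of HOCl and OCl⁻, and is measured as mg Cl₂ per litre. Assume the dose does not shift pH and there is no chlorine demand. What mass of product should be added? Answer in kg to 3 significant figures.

5.94 kg

Volume: 295,000 US gal × 3.785 L/gal = 1,116,575 L.
[OCl⁻]/[HOCl] = 10^(pH − pKa) = 10^(7.23 − 7.49) = 0.5495; fraction as HOCl = 1/(1 + 0.5495) = 0.6454.
Free chlorine required for 2.29 ppm HOCl: 2.29 / 0.6454 = 3.548 ppm.
FC to add: 3.548 − 0.4 = 3.148 mg/L as Cl₂.
Cl₂ equivalent: 3.148 mg/L × 1,116,575 L = 3515 g.
Product at 59.2% available Cl: 3515 / 0.592 = 5938 g.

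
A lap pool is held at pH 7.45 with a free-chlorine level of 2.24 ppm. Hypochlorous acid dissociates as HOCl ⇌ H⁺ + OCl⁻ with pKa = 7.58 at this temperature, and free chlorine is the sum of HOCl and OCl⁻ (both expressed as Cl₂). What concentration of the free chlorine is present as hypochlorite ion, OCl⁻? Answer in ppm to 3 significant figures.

[OCl⁻]/[HOCl] = 10^(pH − pKa) = 10^(7.45 − 7.58) = 10^-0.13 = 0.7413.
Fraction as HOCl = 1 / (1 + 0.7413) = 0.5743.
OCl⁻ = (1 − 0.5743) × 2.24 ppm = 0.9536 ppm.

0.954 ppm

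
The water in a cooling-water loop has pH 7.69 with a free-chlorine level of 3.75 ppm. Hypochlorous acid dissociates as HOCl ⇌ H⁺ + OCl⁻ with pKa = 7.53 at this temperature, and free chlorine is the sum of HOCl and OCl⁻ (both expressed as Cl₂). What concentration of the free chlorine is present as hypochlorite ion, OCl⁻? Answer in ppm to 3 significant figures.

[OCl⁻]/[HOCl] = 10^(pH − pKa) = 10^(7.69 − 7.53) = 10^0.16 = 1.445.
Fraction as HOCl = 1 / (1 + 1.445) = 0.4089.
OCl⁻ = (1 − 0.4089) × 3.75 ppm = 2.217 ppm.

2.22 ppm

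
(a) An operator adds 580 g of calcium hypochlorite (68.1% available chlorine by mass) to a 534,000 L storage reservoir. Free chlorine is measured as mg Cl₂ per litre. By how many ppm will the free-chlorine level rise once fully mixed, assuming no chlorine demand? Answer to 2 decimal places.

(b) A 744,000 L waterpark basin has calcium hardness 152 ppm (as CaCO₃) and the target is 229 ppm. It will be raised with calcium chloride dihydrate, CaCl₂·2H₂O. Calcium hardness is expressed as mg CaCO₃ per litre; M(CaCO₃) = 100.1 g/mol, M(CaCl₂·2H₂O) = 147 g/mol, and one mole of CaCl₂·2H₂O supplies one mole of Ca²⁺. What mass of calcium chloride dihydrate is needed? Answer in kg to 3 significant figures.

(a) 0.74 ppm; (b) 84.1 kg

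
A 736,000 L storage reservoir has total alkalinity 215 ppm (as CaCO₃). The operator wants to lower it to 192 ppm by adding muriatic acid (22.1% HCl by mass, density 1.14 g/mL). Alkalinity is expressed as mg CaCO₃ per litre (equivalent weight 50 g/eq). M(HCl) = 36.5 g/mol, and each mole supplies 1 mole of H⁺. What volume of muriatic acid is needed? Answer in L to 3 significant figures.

Alkalinity to neutralize: (215 − 192) = 23 mg/L as CaCO₃ × 736,000 L = 16,930 g as CaCO₃.
Equivalents of H⁺ required: 16,930 ÷ 50 g/eq = 338.6 eq = 338.6 mol HCl.
Mass of HCl: 338.6 × 36.5 = 12,360 g.
Mass of 22.1% solution: 12,360 / 0.221 = 55,920 g.
Volume: 55,920 g ÷ 1.14 g/mL = 49,050 mL.

49.0 L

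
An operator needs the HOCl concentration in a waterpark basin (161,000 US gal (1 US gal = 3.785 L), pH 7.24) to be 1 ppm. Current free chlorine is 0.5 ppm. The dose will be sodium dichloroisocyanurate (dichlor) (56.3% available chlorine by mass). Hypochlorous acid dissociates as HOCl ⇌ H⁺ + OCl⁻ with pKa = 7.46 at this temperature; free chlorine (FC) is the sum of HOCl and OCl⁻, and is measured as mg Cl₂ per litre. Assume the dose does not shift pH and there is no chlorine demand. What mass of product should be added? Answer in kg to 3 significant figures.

Volume: 161,000 US gal × 3.785 L/gal = 609,385 L.
[OCl⁻]/[HOCl] = 10^(pH − pKa) = 10^(7.24 − 7.46) = 0.6026; fraction as HOCl = 1/(1 + 0.6026) = 0.624.
Free chlorine required for 1 ppm HOCl: 1 / 0.624 = 1.603 ppm.
FC to add: 1.603 − 0.5 = 1.103 mg/L as Cl₂.
Cl₂ equivalent: 1.103 mg/L × 609,385 L = 671.9 g.
Product at 56.3% available Cl: 671.9 / 0.563 = 1193 g.

1.19 kg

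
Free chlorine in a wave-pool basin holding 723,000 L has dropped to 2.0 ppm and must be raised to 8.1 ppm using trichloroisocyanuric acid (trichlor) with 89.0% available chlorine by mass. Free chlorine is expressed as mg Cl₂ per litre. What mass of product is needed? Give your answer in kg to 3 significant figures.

4.96 kg

Chlorine deficit: 8.1 − 2.0 = 6.1 ppm = 6.1 mg/L as Cl₂.
Cl₂ equivalent needed: 6.1 mg/L × 723,000 L = 4,410,000 mg = 4410 g.
Product at 89.0% available chlorine: 4410 / 0.89 = 4955 g.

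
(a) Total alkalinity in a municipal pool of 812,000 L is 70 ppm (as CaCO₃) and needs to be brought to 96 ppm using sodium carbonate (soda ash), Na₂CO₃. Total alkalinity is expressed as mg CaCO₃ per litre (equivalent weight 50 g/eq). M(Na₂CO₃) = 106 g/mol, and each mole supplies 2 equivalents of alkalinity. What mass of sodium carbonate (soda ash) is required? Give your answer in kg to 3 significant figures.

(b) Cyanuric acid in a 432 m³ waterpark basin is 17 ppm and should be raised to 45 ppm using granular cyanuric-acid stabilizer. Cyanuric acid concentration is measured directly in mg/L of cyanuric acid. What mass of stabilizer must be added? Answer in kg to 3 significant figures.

(a) 22.4 kg; (b) 12.1 kg

(a) Alkalinity to add: (96 − 70) = 26 mg/L as CaCO₃ × 812,000 L = 21,110 g as CaCO₃.
(a) Equivalents: 21,110 g ÷ 50 g/eq = 422.2 eq.
(a) Each mole of Na₂CO₃ supplies 2 eq, so 422.2 / 2 = 211.1 mol.
(a) Mass: 211.1 mol × 106 g/mol = 22,380 g.

(b) Volume: 432 m³ = 432,000 L.
(b) CYA to add: (45 − 17) = 28 mg/L × 432,000 L = 12,100 g cyanuric acid.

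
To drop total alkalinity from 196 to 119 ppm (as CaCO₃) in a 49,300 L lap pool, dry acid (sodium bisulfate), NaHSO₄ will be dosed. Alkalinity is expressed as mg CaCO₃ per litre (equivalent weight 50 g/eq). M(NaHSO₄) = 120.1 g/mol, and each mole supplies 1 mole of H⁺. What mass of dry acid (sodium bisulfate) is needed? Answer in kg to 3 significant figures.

9.12 kg

Alkalinity to neutralize: (196 − 119) = 77 mg/L as CaCO₃ × 49,300 L = 3796 g as CaCO₃.
Equivalents of H⁺ required: 3796 ÷ 50 g/eq = 75.92 eq = 75.92 mol NaHSO₄.
Mass of NaHSO₄: 75.92 × 120.1 = 9118 g.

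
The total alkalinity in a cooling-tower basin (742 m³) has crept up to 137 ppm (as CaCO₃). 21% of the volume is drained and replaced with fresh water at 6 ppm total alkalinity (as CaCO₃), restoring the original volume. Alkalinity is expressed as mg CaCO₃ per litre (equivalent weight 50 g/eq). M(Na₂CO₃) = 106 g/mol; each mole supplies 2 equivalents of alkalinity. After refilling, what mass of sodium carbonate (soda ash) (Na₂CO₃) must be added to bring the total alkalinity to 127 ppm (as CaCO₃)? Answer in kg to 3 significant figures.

Volume: 742 m³ = 742,000 L.
After draining 21% and refilling: 137 × 0.79 + 6 × 0.21 = 109.49 ppm.
Deficit to target: 127 − 109.49 = 17.51 mg/L.
As CaCO₃: 17.51 mg/L × 742,000 L = 12,990 g; ÷ 50 g/eq ÷ 2 = 129.9 mol Na₂CO₃.
Mass: 129.9 × 106 = 13,770 g.

13.8 kg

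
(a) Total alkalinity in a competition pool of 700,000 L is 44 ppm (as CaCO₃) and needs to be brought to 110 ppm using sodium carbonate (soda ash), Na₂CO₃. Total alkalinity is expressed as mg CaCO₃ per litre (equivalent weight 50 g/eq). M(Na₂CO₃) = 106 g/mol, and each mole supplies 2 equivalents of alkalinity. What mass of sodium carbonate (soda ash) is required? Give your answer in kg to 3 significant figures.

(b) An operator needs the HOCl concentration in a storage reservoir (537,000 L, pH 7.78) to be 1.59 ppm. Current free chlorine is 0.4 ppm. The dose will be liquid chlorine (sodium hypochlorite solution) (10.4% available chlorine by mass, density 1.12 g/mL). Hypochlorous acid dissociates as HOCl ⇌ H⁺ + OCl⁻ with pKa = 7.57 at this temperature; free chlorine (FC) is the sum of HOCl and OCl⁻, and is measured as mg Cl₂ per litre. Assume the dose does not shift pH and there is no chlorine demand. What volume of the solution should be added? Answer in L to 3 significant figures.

(a) 49.0 kg; (b) 17.4 L

(a) Alkalinity to add: (110 − 44) = 66 mg/L as CaCO₃ × 700,000 L = 46,200 g as CaCO₃.
(a) Equivalents: 46,200 g ÷ 50 g/eq = 924 eq.
(a) Each mole of Na₂CO₃ supplies 2 eq, so 924 / 2 = 462 mol.
(a) Mass: 462 mol × 106 g/mol = 48,970 g.

(b) [OCl⁻]/[HOCl] = 10^(pH − pKa) = 10^(7.78 − 7.57) = 1.622; fraction as HOCl = 1/(1 + 1.622) = 0.3814.
(b) Free chlorine required for 1.59 ppm HOCl: 1.59 / 0.3814 = 4.169 ppm.
(b) FC to add: 4.169 − 0.4 = 3.769 mg/L as Cl₂.
(b) Cl₂ equivalent: 3.769 mg/L × 537,000 L = 2024 g.
(b) Product at 10.4% available Cl: 2024 / 0.104 = 19,460 g.
(b) Volume: 19,460 g ÷ 1.12 g/mL = 17,370 mL.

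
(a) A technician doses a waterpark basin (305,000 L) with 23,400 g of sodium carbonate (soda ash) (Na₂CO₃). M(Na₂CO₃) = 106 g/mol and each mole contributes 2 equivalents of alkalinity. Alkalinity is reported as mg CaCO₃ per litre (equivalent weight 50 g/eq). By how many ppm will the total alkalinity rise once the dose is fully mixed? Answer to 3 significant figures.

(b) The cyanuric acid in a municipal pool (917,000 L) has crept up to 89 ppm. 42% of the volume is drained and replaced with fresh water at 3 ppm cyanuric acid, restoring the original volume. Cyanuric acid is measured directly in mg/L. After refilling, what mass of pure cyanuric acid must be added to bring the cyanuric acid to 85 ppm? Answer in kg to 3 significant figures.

(a) 72.4 ppm; (b) 29.5 kg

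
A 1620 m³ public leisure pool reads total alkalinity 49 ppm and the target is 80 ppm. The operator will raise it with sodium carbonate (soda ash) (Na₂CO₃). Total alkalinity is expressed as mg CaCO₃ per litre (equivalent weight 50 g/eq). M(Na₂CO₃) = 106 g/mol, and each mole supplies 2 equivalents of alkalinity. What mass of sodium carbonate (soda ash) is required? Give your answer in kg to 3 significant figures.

53.2 kg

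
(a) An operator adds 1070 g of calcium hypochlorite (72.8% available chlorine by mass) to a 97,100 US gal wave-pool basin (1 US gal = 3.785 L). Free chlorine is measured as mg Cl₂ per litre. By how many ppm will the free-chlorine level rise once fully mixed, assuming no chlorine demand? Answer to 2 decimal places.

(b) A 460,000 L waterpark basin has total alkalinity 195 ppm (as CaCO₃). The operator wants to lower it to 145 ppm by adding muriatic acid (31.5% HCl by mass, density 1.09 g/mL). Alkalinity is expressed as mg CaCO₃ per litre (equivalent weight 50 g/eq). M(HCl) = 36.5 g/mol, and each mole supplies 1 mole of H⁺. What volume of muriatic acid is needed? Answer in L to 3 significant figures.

(a) Volume: 97,100 US gal × 3.785 L/gal = 367,524 L.
(a) Available chlorine delivered: 1070 g × 0.728 = 779 g as Cl₂.
(a) Concentration rise: 779 g / 367,524 L = 2.119 mg/L = 2.12 ppm.

(b) Alkalinity to neutralize: (195 − 145) = 50 mg/L as CaCO₃ × 460,000 L = 23,000 g as CaCO₃.
(b) Equivalents of H⁺ required: 23,000 ÷ 50 g/eq = 460 eq = 460 mol HCl.
(b) Mass of HCl: 460 × 36.5 = 16,790 g.
(b) Mass of 31.5% solution: 16,790 / 0.315 = 53,300 g.
(b) Volume: 53,300 g ÷ 1.09 g/mL = 48,900 mL.

(a) 2.12 ppm; (b) 48.9 L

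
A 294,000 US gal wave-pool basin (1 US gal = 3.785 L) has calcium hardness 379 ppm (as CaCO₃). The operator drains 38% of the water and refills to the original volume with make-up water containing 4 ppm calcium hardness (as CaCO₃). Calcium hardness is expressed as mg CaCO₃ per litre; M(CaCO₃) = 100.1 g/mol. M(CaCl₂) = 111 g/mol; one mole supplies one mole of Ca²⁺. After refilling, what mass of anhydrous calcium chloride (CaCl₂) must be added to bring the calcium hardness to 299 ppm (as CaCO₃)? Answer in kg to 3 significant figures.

Volume: 294,000 US gal × 3.785 L/gal = 1,112,790 L.
After draining 38% and refilling: 379 × 0.62 + 4 × 0.38 = 236.5 ppm.
Deficit to target: 299 − 236.5 = 62.5 mg/L.
As CaCO₃: 62.5 mg/L × 1,112,790 L = 69,550 g; ÷ 100.1 = 694.8 mol Ca²⁺.
Mass: 694.8 × 111 = 77,120 g.

77.1 kg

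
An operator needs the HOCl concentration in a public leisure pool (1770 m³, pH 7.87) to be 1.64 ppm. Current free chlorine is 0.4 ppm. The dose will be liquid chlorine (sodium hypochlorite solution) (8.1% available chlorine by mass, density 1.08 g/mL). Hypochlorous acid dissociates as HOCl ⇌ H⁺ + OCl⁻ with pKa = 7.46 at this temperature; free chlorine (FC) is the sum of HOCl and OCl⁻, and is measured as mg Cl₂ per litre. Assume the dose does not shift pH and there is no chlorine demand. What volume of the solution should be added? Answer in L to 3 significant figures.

110 L

Volume: 1770 m³ = 1,770,000 L.
[OCl⁻]/[HOCl] = 10^(pH − pKa) = 10^(7.87 − 7.46) = 2.57; fraction as HOCl = 1/(1 + 2.57) = 0.2801.
Free chlorine required for 1.64 ppm HOCl: 1.64 / 0.2801 = 5.855 ppm.
FC to add: 5.855 − 0.4 = 5.455 mg/L as Cl₂.
Cl₂ equivalent: 5.455 mg/L × 1,770,000 L = 9656 g.
Product at 8.1% available Cl: 9656 / 0.081 = 119,200 g.
Volume: 119,200 g ÷ 1.08 g/mL = 110,400 mL.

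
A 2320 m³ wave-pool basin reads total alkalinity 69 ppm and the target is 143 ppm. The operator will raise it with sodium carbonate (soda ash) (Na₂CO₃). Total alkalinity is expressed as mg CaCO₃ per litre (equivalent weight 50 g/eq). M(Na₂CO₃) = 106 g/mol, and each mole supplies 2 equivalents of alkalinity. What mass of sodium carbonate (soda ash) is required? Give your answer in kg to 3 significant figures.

Volume: 2320 m³ = 2,320,000 L.
Alkalinity to add: (143 − 69) = 74 mg/L as CaCO₃ × 2,320,000 L = 171,700 g as CaCO₃.
Equivalents: 171,700 g ÷ 50 g/eq = 3434 eq.
Each mole of Na₂CO₃ supplies 2 eq, so 3434 / 2 = 1717 mol.
Mass: 1717 mol × 106 g/mol = 182,000 g.

182 kg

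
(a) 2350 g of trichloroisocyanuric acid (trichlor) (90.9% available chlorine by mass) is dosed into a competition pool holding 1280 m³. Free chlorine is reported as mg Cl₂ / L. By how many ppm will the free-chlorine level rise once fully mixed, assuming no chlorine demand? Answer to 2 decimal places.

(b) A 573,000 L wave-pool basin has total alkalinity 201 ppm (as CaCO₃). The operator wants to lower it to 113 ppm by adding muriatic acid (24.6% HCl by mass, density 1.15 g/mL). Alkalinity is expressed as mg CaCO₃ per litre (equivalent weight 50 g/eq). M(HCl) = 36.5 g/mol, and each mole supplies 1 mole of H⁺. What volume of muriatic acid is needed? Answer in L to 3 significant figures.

(a) 1.67 ppm; (b) 130 L

(a) Volume: 1280 m³ = 1,280,000 L.
(a) Available chlorine delivered: 2350 g × 0.909 = 2136 g as Cl₂.
(a) Concentration rise: 2136 g / 1,280,000 L = 1.669 mg/L = 1.67 ppm.

(b) Alkalinity to neutralize: (201 − 113) = 88 mg/L as CaCO₃ × 573,000 L = 50,420 g as CaCO₃.
(b) Equivalents of H⁺ required: 50,420 ÷ 50 g/eq = 1008 eq = 1008 mol HCl.
(b) Mass of HCl: 1008 × 36.5 = 36,810 g.
(b) Mass of 24.6% solution: 36,810 / 0.246 = 149,600 g.
(b) Volume: 149,600 g ÷ 1.15 g/mL = 130,100 mL.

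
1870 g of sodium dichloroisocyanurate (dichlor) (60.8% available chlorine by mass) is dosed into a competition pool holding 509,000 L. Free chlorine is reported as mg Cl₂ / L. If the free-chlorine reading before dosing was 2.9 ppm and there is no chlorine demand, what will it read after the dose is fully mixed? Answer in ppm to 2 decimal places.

Available chlorine delivered: 1870 g × 0.608 = 1137 g as Cl₂.
Concentration rise: 1137 g / 509,000 L = 2.234 mg/L = 2.23 ppm.
Final FC: 2.9 + 2.23 = 5.13 ppm.

5.13 ppm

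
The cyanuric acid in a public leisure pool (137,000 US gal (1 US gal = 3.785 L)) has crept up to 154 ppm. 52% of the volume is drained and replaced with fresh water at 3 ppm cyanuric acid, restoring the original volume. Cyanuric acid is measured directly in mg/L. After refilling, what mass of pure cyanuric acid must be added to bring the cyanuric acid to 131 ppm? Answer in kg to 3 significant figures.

Volume: 137,000 US gal × 3.785 L/gal = 518,545 L.
After draining 52% and refilling: 154 × 0.48 + 3 × 0.52 = 75.48 ppm.
Deficit to target: 131 − 75.48 = 55.52 mg/L.
Mass: 55.52 mg/L × 518,545 L = 28,790 g cyanuric acid.

28.8 kg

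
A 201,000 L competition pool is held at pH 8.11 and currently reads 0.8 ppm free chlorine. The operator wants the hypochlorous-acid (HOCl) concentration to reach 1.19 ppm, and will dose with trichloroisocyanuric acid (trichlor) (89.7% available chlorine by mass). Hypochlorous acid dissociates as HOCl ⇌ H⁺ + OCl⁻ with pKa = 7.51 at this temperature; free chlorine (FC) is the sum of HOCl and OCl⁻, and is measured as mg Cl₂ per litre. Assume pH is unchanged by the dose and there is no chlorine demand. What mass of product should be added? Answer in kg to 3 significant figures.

[OCl⁻]/[HOCl] = 10^(pH − pKa) = 10^(8.11 − 7.51) = 3.981; fraction as HOCl = 1/(1 + 3.981) = 0.2008.
Free chlorine required for 1.19 ppm HOCl: 1.19 / 0.2008 = 5.927 ppm.
FC to add: 5.927 − 0.8 = 5.127 mg/L as Cl₂.
Cl₂ equivalent: 5.127 mg/L × 201,000 L = 1031 g.
Product at 89.7% available Cl: 1031 / 0.897 = 1149 g.

1.15 kg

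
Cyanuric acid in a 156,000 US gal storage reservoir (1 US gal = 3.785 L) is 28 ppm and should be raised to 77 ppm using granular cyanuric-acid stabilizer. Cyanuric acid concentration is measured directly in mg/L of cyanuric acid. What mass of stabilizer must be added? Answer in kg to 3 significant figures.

28.9 kg

Volume: 156,000 US gal × 3.785 L/gal = 590,460 L.
CYA to add: (77 − 28) = 49 mg/L × 590,460 L = 28,930 g cyanuric acid.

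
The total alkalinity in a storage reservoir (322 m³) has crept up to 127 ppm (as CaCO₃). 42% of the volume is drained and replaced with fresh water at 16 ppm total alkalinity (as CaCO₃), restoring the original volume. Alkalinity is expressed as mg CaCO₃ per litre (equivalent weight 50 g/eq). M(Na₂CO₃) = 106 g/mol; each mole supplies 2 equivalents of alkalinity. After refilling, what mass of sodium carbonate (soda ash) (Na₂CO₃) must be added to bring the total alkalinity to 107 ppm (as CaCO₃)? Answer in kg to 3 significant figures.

9.09 kg

Volume: 322 m³ = 322,000 L.
After draining 42% and refilling: 127 × 0.58 + 16 × 0.42 = 80.38 ppm.
Deficit to target: 107 − 80.38 = 26.62 mg/L.
As CaCO₃: 26.62 mg/L × 322,000 L = 8572 g; ÷ 50 g/eq ÷ 2 = 85.72 mol Na₂CO₃.
Mass: 85.72 × 106 = 9086 g.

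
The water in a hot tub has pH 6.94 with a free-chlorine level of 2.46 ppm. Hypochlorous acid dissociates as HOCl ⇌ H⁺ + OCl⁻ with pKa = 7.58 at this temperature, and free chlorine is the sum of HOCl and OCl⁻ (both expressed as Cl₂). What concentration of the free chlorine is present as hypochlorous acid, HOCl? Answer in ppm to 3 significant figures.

[OCl⁻]/[HOCl] = 10^(pH − pKa) = 10^(6.94 − 7.58) = 10^-0.64 = 0.2291.
Fraction as HOCl = 1 / (1 + 0.2291) = 0.8136.
HOCl = 0.8136 × 2.46 ppm = 2.001 ppm.

2.00 ppm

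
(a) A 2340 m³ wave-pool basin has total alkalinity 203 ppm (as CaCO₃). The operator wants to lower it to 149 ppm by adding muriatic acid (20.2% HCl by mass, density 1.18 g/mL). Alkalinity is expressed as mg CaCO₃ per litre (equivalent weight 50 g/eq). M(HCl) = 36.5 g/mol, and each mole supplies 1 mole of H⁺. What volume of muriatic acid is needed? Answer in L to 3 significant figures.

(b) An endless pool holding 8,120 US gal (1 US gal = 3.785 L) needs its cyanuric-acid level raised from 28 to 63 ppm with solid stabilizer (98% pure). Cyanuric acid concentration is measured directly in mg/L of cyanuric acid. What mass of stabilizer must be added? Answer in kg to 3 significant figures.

(a) 387 L; (b) 1.10 kg

(a) Volume: 2340 m³ = 2,340,000 L.
(a) Alkalinity to neutralize: (203 − 149) = 54 mg/L as CaCO₃ × 2,340,000 L = 126,400 g as CaCO₃.
(a) Equivalents of H⁺ required: 126,400 ÷ 50 g/eq = 2527 eq = 2527 mol HCl.
(a) Mass of HCl: 2527 × 36.5 = 92,240 g.
(a) Mass of 20.2% solution: 92,240 / 0.202 = 456,600 g.
(a) Volume: 456,600 g ÷ 1.18 g/mL = 387,000 mL.

(b) Volume: 8,120 US gal × 3.785 L/gal = 30,734 L.
(b) CYA to add: (63 − 28) = 35 mg/L × 30,734 L = 1076 g cyanuric acid.
(b) At 98% purity: 1076 / 0.98 = 1098 g product.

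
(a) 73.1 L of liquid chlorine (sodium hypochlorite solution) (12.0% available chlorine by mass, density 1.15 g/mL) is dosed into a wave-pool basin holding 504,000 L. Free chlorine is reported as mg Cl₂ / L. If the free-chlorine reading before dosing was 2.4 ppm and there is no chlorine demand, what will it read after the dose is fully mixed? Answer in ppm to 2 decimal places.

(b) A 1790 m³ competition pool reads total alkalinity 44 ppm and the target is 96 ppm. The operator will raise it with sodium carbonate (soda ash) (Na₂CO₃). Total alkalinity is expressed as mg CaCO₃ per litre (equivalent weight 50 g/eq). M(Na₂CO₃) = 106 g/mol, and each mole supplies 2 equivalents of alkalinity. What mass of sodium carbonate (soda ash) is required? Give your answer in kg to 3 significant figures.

(a) 22.42 ppm; (b) 98.7 kg

(a) Mass of solution: 73.1 L × 1000 mL/L × 1.15 g/mL = 84,060 g.
(a) Available chlorine delivered: 84,060 g × 0.12 = 10,090 g as Cl₂.
(a) Concentration rise: 10,090 g / 504,000 L = 20.02 mg/L = 20.02 ppm.
(a) Final FC: 2.4 + 20.02 = 22.42 ppm.

(b) Volume: 1790 m³ = 1,790,000 L.
(b) Alkalinity to add: (96 − 44) = 52 mg/L as CaCO₃ × 1,790,000 L = 93,080 g as CaCO₃.
(b) Equivalents: 93,080 g ÷ 50 g/eq = 1862 eq.
(b) Each mole of Na₂CO₃ supplies 2 eq, so 1862 / 2 = 930.8 mol.
(b) Mass: 930.8 mol × 106 g/mol = 98,660 g.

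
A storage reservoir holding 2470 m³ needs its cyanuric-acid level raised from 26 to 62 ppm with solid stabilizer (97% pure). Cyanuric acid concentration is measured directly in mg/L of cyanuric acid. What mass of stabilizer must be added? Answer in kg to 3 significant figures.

Volume: 2470 m³ = 2,470,000 L.
CYA to add: (62 − 26) = 36 mg/L × 2,470,000 L = 88,920 g cyanuric acid.
At 97% purity: 88,920 / 0.97 = 91,670 g product.

91.7 kg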